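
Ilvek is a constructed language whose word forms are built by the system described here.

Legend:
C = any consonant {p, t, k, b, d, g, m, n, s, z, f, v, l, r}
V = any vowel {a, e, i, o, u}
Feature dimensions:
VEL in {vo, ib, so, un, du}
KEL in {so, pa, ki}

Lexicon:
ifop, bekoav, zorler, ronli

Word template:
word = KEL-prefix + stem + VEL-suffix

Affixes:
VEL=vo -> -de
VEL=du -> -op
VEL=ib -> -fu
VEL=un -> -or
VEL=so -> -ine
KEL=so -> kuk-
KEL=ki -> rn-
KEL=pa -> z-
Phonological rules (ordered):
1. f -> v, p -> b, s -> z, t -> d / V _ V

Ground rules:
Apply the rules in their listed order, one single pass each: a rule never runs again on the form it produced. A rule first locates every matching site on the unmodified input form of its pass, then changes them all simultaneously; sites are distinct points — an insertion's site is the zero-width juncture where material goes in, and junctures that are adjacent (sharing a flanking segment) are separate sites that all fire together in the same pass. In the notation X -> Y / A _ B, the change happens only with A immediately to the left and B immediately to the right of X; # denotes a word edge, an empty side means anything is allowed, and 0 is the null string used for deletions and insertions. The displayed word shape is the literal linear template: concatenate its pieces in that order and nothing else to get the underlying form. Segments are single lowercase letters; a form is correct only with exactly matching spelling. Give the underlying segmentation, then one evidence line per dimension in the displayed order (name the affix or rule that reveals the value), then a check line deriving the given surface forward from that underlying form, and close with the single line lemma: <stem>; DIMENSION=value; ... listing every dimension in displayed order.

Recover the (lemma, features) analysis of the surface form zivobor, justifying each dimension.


underlying: z-ifop-or
VEL=un - signalled by the affix -or
KEL=pa - signalled by the affix z-
check: zifopor -> zivobor
lemma: ifop; VEL=un; KEL=pa


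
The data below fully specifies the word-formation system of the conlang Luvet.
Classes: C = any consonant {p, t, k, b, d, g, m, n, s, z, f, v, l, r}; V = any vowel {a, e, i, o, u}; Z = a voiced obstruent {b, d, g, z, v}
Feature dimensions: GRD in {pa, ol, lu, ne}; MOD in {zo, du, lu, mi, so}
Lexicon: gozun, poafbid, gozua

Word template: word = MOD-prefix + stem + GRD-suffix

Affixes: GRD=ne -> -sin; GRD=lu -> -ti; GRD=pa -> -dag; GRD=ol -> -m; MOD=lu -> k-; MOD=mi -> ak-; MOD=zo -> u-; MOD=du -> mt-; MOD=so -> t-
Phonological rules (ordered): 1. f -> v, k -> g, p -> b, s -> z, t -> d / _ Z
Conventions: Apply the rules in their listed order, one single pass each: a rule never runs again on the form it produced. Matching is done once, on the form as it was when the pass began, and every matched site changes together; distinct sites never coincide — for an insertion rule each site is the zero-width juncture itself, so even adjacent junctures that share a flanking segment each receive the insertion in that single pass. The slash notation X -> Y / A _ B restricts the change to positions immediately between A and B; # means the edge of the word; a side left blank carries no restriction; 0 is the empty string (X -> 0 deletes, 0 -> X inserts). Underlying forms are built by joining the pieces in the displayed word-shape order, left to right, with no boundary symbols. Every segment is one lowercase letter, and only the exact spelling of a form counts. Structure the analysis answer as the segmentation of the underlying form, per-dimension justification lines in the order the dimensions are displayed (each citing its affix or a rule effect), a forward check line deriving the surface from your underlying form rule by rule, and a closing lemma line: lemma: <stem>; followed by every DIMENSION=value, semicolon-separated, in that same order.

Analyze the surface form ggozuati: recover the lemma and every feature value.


underlying: k-gozua-ti
GRD=lu - signalled by the affix -ti
MOD=lu - signalled by the affix k-
check: kgozuati -> ggozuati
lemma: gozua; GRD=lu; MOD=lu


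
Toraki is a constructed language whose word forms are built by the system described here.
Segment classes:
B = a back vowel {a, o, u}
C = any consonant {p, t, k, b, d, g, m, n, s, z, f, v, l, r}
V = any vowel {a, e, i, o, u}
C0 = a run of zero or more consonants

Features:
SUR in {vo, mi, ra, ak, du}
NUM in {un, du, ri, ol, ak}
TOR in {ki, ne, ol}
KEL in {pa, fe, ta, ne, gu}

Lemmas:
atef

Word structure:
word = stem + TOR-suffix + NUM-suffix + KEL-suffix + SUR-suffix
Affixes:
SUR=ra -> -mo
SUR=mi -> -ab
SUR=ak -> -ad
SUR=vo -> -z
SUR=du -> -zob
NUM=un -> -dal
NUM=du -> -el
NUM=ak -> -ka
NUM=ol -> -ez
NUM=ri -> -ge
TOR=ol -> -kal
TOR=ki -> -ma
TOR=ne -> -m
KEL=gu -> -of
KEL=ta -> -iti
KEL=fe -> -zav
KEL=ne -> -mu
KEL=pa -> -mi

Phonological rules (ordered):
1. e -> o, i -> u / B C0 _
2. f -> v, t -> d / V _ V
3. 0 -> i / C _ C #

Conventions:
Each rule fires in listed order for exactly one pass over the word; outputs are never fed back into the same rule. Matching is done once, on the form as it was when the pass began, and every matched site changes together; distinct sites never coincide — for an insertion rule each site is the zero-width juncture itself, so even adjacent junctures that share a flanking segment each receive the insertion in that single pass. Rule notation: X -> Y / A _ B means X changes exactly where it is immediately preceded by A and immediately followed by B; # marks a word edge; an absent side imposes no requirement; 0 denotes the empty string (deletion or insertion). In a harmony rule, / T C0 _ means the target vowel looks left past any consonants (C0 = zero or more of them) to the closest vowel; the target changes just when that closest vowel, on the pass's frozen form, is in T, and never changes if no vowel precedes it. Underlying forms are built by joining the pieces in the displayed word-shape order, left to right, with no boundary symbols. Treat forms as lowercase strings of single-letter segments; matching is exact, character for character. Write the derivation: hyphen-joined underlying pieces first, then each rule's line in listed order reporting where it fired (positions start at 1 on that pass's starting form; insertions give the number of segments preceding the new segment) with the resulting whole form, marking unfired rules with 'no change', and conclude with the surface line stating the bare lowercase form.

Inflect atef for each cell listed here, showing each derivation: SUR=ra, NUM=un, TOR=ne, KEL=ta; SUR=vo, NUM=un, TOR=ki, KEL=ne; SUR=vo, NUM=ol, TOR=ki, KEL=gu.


cell SUR=ra, NUM=un, TOR=ne, KEL=ta:
underlying: atef-m-dal-iti-mo
1. e -> o, i -> u / B C0 _: fires at position(s) 3, 9: atofmdalutimo
2. f -> v, t -> d / V _ V: fires at position(s) 2, 10: adofmdaludimo
3. 0 -> i / C _ C #: no change
surface: adofmdaludimo

cell SUR=vo, NUM=un, TOR=ki, KEL=ne:
underlying: atef-ma-dal-mu-z
1. e -> o, i -> u / B C0 _: fires at position(s) 3: atofmadalmuz
2. f -> v, t -> d / V _ V: fires at position(s) 2: adofmadalmuz
3. 0 -> i / C _ C #: no change
surface: adofmadalmuz

cell SUR=vo, NUM=ol, TOR=ki, KEL=gu:
underlying: atef-ma-ez-of-z
1. e -> o, i -> u / B C0 _: fires at position(s) 3, 7: atofmaozofz
2. f -> v, t -> d / V _ V: fires at position(s) 2: adofmaozofz
3. 0 -> i / C _ C #: inserts after position(s) 10: adofmaozofiz
surface: adofmaozofiz


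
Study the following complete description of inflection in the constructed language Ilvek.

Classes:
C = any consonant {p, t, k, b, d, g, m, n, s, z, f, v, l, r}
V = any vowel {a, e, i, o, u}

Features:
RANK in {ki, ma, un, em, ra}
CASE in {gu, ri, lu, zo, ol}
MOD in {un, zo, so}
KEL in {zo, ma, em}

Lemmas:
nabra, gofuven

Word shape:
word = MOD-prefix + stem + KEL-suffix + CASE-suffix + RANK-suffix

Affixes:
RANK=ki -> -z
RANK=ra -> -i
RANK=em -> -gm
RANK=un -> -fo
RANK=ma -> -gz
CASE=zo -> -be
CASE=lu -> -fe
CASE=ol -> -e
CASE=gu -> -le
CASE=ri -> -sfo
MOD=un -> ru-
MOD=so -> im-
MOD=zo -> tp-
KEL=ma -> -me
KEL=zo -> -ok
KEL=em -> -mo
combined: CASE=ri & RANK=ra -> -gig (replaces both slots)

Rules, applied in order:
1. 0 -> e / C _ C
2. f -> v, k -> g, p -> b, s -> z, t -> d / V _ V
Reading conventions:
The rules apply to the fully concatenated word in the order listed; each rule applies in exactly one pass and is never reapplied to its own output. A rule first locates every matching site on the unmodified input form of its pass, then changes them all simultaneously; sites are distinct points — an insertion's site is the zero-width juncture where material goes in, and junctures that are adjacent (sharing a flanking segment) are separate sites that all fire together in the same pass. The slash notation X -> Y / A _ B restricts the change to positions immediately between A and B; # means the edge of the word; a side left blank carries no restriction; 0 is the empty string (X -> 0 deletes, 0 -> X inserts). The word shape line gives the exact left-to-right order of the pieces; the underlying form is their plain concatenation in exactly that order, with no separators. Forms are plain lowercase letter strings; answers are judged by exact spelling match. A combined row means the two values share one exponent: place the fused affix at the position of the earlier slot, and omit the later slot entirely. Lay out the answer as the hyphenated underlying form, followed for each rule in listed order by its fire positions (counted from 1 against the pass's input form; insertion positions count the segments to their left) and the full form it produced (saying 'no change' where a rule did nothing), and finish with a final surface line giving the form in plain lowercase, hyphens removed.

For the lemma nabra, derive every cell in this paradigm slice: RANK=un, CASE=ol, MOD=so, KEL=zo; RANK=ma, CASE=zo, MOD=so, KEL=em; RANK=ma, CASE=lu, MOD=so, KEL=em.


cell RANK=un, CASE=ol, MOD=so, KEL=zo:
underlying: im-nabra-ok-e-fo
1. 0 -> e / C _ C: inserts after position(s) 2, 5: imenaberaokefo
2. f -> v, k -> g, p -> b, s -> z, t -> d / V _ V: fires at position(s) 11, 13: imenaberaogevo
surface: imenaberaogevo

cell RANK=ma, CASE=zo, MOD=so, KEL=em:
underlying: im-nabra-mo-be-gz
1. 0 -> e / C _ C: inserts after position(s) 2, 5, 12: imenaberamobegez
2. f -> v, k -> g, p -> b, s -> z, t -> d / V _ V: no change
surface: imenaberamobegez

cell RANK=ma, CASE=lu, MOD=so, KEL=em:
underlying: im-nabra-mo-fe-gz
1. 0 -> e / C _ C: inserts after position(s) 2, 5, 12: imenaberamofegez
2. f -> v, k -> g, p -> b, s -> z, t -> d / V _ V: fires at position(s) 12: imenaberamovegez
surface: imenaberamovegez


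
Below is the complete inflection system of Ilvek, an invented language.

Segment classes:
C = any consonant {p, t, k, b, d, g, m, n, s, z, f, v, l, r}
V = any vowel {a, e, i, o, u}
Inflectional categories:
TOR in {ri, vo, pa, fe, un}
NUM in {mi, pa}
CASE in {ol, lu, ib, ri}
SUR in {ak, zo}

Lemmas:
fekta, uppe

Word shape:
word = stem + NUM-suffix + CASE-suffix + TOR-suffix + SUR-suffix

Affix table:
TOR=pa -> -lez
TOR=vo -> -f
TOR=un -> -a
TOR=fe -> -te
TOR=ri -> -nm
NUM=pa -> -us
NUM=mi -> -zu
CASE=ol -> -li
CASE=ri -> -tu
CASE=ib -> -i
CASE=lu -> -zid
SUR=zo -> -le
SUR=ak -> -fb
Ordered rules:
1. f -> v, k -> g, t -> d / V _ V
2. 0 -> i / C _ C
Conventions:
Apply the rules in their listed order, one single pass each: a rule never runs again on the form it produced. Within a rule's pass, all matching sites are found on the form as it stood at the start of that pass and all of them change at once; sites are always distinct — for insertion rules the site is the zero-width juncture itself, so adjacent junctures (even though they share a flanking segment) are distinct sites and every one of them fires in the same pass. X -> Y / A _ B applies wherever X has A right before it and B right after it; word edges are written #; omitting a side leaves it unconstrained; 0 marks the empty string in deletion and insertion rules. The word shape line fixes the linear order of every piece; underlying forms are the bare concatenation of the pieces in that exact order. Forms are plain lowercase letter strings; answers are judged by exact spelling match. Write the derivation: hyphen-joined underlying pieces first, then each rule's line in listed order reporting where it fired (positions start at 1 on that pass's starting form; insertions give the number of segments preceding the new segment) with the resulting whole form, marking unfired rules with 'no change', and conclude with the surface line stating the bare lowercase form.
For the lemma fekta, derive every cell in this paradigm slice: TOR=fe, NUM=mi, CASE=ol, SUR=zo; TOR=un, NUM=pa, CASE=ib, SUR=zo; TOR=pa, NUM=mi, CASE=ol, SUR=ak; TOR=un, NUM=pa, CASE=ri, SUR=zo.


cell TOR=fe, NUM=mi, CASE=ol, SUR=zo:
underlying: fekta-zu-li-te-le
1. f -> v, k -> g, t -> d / V _ V: fires at position(s) 10: fektazulidele
2. 0 -> i / C _ C: inserts after position(s) 3: fekitazulidele
surface: fekitazulidele

cell TOR=un, NUM=pa, CASE=ib, SUR=zo:
underlying: fekta-us-i-a-le
1. f -> v, k -> g, t -> d / V _ V: no change
2. 0 -> i / C _ C: inserts after position(s) 3: fekitausiale
surface: fekitausiale

cell TOR=pa, NUM=mi, CASE=ol, SUR=ak:
underlying: fekta-zu-li-lez-fb
1. f -> v, k -> g, t -> d / V _ V: no change
2. 0 -> i / C _ C: inserts after position(s) 3, 12, 13: fekitazulilezifib
surface: fekitazulilezifib

cell TOR=un, NUM=pa, CASE=ri, SUR=zo:
underlying: fekta-us-tu-a-le
1. f -> v, k -> g, t -> d / V _ V: no change
2. 0 -> i / C _ C: inserts after position(s) 3, 7: fekitausituale
surface: fekitausituale


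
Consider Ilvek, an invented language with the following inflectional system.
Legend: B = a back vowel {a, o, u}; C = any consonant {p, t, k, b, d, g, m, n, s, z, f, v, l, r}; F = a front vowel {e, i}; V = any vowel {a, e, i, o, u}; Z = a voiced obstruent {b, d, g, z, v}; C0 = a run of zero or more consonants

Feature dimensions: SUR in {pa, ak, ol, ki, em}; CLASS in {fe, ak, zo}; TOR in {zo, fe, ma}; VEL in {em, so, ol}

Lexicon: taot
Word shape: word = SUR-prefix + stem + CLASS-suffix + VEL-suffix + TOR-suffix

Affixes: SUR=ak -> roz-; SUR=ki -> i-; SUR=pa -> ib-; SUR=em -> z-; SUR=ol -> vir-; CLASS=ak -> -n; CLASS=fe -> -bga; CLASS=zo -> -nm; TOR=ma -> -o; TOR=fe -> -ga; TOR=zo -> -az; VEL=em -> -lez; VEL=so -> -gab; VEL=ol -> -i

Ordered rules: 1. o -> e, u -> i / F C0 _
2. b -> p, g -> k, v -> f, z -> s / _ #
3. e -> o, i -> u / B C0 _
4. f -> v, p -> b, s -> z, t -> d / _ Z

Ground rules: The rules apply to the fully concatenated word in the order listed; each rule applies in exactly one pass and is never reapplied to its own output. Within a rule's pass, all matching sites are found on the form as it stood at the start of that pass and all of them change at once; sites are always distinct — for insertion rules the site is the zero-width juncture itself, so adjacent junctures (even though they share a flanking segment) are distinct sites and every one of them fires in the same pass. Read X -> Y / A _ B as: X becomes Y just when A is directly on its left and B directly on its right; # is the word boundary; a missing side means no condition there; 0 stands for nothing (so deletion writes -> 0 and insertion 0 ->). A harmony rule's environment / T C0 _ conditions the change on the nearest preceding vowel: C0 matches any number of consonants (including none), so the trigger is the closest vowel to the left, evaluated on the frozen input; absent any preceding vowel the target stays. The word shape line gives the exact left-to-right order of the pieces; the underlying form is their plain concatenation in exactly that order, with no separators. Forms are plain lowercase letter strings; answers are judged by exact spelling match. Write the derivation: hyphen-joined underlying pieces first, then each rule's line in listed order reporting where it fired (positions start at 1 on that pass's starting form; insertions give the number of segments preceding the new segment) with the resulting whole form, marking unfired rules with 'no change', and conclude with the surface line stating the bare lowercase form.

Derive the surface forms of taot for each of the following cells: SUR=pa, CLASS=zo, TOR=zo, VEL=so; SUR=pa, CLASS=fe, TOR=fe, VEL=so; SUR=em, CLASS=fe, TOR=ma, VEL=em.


cell SUR=pa, CLASS=zo, TOR=zo, VEL=so:
underlying: ib-taot-nm-gab-az
1. o -> e, u -> i / F C0 _: no change
2. b -> p, g -> k, v -> f, z -> s / _ #: fires at position(s) 13: ibtaotnmgabas
3. e -> o, i -> u / B C0 _: no change
4. f -> v, p -> b, s -> z, t -> d / _ Z: no change
surface: ibtaotnmgabas

cell SUR=pa, CLASS=fe, TOR=fe, VEL=so:
underlying: ib-taot-bga-gab-ga
1. o -> e, u -> i / F C0 _: no change
2. b -> p, g -> k, v -> f, z -> s / _ #: no change
3. e -> o, i -> u / B C0 _: no change
4. f -> v, p -> b, s -> z, t -> d / _ Z: fires at position(s) 6: ibtaodbgagabga
surface: ibtaodbgagabga

cell SUR=em, CLASS=fe, TOR=ma, VEL=em:
underlying: z-taot-bga-lez-o
1. o -> e, u -> i / F C0 _: fires at position(s) 12: ztaotbgaleze
2. b -> p, g -> k, v -> f, z -> s / _ #: no change
3. e -> o, i -> u / B C0 _: fires at position(s) 10: ztaotbgaloze
4. f -> v, p -> b, s -> z, t -> d / _ Z: fires at position(s) 5: ztaodbgaloze
surface: ztaodbgaloze


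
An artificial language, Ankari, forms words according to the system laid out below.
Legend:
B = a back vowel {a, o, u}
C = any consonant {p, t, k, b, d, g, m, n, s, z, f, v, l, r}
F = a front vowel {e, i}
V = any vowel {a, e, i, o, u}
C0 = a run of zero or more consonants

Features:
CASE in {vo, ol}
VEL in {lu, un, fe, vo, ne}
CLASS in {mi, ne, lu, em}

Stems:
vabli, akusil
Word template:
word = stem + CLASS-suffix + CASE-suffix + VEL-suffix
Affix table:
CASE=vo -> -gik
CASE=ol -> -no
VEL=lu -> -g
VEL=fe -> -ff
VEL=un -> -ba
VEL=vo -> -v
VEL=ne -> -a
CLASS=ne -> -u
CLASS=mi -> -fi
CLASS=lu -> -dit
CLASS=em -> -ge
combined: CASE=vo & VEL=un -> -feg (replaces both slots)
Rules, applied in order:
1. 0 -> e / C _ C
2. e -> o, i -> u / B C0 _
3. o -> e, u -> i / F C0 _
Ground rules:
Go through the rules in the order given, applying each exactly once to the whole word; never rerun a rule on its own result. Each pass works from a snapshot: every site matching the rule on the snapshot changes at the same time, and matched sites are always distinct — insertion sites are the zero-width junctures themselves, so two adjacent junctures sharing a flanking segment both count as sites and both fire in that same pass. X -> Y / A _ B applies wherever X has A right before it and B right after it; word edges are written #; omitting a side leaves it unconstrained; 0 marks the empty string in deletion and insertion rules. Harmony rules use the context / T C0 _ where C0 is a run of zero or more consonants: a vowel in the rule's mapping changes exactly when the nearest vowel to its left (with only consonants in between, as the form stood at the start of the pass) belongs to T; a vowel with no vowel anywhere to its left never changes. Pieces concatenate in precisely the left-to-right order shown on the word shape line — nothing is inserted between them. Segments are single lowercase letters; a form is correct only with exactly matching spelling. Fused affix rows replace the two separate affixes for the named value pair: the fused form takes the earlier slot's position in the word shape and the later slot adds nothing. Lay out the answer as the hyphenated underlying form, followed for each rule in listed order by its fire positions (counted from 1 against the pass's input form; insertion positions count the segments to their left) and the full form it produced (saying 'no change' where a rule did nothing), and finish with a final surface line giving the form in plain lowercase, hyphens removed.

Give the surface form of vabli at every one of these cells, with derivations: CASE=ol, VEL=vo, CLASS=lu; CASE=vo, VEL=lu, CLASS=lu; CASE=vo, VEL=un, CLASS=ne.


cell CASE=ol, VEL=vo, CLASS=lu:
underlying: vabli-dit-no-v
1. 0 -> e / C _ C: inserts after position(s) 3, 8: vabeliditenov
2. e -> o, i -> u / B C0 _: fires at position(s) 4: vaboliditenov
3. o -> e, u -> i / F C0 _: fires at position(s) 12: vaboliditenev
surface: vaboliditenev

cell CASE=vo, VEL=lu, CLASS=lu:
underlying: vabli-dit-gik-g
1. 0 -> e / C _ C: inserts after position(s) 3, 8, 11: vabeliditegikeg
2. e -> o, i -> u / B C0 _: fires at position(s) 4: vaboliditegikeg
3. o -> e, u -> i / F C0 _: no change
surface: vaboliditegikeg

cell CASE=vo, VEL=un, CLASS=ne:
underlying: vabli-u-feg
1. 0 -> e / C _ C: inserts after position(s) 3: vabeliufeg
2. e -> o, i -> u / B C0 _: fires at position(s) 4, 9: vaboliufog
3. o -> e, u -> i / F C0 _: fires at position(s) 7: vaboliifog
surface: vaboliifog


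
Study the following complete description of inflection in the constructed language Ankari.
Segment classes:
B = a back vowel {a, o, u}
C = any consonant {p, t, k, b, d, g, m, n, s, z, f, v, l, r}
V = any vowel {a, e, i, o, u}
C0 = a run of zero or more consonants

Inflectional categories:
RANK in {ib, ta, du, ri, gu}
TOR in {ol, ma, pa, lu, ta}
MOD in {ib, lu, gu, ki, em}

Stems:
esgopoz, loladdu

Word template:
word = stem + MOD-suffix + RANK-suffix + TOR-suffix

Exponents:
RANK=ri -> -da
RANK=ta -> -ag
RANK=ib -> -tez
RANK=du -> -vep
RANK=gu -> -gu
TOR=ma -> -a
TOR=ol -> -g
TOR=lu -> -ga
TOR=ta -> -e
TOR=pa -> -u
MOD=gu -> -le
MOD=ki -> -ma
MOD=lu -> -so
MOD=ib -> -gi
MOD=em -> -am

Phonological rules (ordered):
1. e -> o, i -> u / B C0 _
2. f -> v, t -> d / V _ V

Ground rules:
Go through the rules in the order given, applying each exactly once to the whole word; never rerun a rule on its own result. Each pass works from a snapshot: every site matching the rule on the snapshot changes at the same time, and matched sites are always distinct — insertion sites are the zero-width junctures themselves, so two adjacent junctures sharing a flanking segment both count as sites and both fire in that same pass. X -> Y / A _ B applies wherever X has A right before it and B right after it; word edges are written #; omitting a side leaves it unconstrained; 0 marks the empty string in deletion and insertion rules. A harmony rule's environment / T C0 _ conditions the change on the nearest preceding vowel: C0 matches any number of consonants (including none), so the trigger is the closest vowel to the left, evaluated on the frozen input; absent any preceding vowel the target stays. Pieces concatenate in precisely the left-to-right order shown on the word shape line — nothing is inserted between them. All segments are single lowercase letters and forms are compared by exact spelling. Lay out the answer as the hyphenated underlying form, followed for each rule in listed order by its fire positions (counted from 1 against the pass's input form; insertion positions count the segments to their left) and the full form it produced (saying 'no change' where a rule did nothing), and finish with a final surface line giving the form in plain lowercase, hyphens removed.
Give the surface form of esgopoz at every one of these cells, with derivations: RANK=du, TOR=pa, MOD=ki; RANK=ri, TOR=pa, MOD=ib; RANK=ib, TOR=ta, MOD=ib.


cell RANK=du, TOR=pa, MOD=ki:
underlying: esgopoz-ma-vep-u
1. e -> o, i -> u / B C0 _: fires at position(s) 11: esgopozmavopu
2. f -> v, t -> d / V _ V: no change
surface: esgopozmavopu

cell RANK=ri, TOR=pa, MOD=ib:
underlying: esgopoz-gi-da-u
1. e -> o, i -> u / B C0 _: fires at position(s) 9: esgopozgudau
2. f -> v, t -> d / V _ V: no change
surface: esgopozgudau

cell RANK=ib, TOR=ta, MOD=ib:
underlying: esgopoz-gi-tez-e
1. e -> o, i -> u / B C0 _: fires at position(s) 9: esgopozguteze
2. f -> v, t -> d / V _ V: fires at position(s) 10: esgopozgudeze
surface: esgopozgudeze


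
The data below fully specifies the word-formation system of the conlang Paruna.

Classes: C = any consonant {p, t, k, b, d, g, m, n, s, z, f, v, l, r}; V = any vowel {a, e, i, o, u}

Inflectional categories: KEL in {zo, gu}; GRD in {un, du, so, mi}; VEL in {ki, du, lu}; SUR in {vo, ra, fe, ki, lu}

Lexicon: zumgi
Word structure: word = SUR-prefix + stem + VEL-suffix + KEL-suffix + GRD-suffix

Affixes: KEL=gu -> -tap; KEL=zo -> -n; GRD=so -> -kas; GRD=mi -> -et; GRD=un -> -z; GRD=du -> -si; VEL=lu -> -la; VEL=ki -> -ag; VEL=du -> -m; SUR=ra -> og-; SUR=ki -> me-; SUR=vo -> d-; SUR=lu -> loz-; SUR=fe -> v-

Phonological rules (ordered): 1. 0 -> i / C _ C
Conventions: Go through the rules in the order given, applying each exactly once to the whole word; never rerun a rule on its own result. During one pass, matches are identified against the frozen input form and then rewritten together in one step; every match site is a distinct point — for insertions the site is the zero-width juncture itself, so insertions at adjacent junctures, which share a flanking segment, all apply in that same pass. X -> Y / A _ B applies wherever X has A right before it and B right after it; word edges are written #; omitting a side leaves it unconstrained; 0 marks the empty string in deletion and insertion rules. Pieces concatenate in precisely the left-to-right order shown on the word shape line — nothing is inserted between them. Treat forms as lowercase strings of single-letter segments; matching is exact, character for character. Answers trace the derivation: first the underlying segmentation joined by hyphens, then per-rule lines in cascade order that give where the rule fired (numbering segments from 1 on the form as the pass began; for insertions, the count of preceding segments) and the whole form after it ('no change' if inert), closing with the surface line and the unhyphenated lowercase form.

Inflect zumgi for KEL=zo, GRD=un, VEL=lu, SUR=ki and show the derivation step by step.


underlying: me-zumgi-la-n-z
1. 0 -> i / C _ C: inserts after position(s) 5, 10: mezumigilaniz
surface: mezumigilaniz


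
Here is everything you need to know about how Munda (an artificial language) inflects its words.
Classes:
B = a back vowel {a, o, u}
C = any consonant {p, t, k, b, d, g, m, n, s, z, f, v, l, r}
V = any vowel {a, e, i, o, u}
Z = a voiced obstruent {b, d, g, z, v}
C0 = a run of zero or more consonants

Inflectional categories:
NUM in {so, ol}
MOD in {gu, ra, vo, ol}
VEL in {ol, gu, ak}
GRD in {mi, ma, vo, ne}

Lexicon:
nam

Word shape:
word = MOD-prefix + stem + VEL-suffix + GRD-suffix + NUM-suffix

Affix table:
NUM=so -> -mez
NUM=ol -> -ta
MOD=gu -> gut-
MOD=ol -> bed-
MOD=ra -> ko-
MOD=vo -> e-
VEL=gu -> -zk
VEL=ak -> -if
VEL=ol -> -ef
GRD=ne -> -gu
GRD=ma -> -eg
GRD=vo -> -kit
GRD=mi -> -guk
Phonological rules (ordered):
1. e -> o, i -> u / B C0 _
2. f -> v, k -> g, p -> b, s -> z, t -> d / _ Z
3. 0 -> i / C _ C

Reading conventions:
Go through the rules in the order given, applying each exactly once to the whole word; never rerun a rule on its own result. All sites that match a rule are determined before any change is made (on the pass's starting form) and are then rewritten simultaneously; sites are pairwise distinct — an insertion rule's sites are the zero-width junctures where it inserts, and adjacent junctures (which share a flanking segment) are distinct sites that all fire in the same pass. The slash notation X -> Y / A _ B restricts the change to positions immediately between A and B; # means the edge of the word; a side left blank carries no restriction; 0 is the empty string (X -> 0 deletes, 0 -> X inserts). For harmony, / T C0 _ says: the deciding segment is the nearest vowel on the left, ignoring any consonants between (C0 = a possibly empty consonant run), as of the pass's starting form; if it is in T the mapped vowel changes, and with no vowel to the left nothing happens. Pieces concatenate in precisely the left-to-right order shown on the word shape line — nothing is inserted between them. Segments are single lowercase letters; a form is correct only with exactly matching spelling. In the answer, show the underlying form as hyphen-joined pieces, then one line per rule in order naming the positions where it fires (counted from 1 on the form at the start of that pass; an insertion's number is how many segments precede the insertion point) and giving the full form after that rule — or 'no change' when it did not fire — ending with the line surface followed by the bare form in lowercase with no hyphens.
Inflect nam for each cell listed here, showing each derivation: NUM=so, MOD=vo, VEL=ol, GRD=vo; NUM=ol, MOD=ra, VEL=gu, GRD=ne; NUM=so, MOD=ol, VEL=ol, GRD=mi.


cell NUM=so, MOD=vo, VEL=ol, GRD=vo:
underlying: e-nam-ef-kit-mez
1. e -> o, i -> u / B C0 _: fires at position(s) 5: enamofkitmez
2. f -> v, k -> g, p -> b, s -> z, t -> d / _ Z: no change
3. 0 -> i / C _ C: inserts after position(s) 6, 9: enamofikitimez
surface: enamofikitimez

cell NUM=ol, MOD=ra, VEL=gu, GRD=ne:
underlying: ko-nam-zk-gu-ta
1. e -> o, i -> u / B C0 _: no change
2. f -> v, k -> g, p -> b, s -> z, t -> d / _ Z: fires at position(s) 7: konamzgguta
3. 0 -> i / C _ C: inserts after position(s) 5, 6, 7: konamizigiguta
surface: konamizigiguta

cell NUM=so, MOD=ol, VEL=ol, GRD=mi:
underlying: bed-nam-ef-guk-mez
1. e -> o, i -> u / B C0 _: fires at position(s) 7, 13: bednamofgukmoz
2. f -> v, k -> g, p -> b, s -> z, t -> d / _ Z: fires at position(s) 8: bednamovgukmoz
3. 0 -> i / C _ C: inserts after position(s) 3, 8, 11: bedinamovigukimoz
surface: bedinamovigukimoz


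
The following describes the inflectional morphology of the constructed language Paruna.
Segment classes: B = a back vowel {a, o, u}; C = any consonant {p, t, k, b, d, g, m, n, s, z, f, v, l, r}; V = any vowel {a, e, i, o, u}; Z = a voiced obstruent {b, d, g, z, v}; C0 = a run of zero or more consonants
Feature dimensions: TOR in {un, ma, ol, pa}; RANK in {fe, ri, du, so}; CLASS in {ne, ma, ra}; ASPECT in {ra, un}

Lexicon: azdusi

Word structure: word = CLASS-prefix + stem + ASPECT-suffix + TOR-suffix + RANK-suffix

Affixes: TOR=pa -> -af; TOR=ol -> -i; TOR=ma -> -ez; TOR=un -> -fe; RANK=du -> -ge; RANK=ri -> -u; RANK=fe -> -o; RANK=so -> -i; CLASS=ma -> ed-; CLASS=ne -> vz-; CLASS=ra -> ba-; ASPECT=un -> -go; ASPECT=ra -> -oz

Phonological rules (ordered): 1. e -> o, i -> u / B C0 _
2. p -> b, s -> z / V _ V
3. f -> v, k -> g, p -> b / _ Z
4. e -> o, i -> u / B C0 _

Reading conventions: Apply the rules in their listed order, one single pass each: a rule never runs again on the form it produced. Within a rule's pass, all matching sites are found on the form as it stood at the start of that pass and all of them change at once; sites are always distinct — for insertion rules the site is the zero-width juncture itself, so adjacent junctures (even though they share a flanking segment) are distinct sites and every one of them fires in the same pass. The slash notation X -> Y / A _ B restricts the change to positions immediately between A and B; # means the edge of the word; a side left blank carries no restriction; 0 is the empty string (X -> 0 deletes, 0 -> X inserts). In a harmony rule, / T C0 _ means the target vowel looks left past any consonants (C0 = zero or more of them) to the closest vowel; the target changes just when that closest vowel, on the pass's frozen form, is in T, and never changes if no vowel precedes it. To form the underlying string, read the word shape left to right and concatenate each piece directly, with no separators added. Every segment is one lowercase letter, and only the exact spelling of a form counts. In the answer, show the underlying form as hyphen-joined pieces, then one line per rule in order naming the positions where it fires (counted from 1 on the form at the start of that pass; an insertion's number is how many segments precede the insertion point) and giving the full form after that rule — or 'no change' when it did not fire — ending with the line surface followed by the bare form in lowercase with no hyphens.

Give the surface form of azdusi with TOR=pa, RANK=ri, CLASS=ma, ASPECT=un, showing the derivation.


underlying: ed-azdusi-go-af-u
1. e -> o, i -> u / B C0 _: fires at position(s) 8: edazdusugoafu
2. p -> b, s -> z / V _ V: fires at position(s) 7: edazduzugoafu
3. f -> v, k -> g, p -> b / _ Z: no change
4. e -> o, i -> u / B C0 _: no change
surface: edazduzugoafu


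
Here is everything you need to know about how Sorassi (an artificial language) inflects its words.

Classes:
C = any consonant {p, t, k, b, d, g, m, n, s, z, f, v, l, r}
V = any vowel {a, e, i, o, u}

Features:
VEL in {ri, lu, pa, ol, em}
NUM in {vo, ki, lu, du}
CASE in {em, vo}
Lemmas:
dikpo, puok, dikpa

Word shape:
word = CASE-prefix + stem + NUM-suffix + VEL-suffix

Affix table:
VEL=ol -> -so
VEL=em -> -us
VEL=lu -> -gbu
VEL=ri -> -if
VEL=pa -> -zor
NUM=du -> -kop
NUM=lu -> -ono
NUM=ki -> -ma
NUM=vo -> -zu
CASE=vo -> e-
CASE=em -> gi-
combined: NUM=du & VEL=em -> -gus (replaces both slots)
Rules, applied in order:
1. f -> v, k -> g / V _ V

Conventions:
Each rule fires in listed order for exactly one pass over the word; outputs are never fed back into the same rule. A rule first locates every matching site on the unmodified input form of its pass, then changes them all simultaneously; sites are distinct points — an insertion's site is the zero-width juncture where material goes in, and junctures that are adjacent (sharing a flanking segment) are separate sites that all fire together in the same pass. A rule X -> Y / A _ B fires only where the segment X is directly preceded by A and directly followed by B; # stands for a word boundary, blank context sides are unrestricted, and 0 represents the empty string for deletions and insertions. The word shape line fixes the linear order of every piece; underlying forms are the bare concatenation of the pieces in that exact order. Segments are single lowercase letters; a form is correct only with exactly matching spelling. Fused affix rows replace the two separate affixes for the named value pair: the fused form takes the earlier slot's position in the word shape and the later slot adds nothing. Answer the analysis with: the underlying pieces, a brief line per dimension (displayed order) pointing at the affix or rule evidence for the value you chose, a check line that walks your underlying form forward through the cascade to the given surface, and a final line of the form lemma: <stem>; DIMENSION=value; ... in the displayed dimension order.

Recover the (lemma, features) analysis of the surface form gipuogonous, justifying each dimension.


underlying: gi-puok-ono-us
VEL=em - signalled by the affix -us
NUM=lu - signalled by the affix -ono
CASE=em - signalled by the affix gi-
check: gipuokonous -> gipuogonous
lemma: puok; VEL=em; NUM=lu; CASE=em


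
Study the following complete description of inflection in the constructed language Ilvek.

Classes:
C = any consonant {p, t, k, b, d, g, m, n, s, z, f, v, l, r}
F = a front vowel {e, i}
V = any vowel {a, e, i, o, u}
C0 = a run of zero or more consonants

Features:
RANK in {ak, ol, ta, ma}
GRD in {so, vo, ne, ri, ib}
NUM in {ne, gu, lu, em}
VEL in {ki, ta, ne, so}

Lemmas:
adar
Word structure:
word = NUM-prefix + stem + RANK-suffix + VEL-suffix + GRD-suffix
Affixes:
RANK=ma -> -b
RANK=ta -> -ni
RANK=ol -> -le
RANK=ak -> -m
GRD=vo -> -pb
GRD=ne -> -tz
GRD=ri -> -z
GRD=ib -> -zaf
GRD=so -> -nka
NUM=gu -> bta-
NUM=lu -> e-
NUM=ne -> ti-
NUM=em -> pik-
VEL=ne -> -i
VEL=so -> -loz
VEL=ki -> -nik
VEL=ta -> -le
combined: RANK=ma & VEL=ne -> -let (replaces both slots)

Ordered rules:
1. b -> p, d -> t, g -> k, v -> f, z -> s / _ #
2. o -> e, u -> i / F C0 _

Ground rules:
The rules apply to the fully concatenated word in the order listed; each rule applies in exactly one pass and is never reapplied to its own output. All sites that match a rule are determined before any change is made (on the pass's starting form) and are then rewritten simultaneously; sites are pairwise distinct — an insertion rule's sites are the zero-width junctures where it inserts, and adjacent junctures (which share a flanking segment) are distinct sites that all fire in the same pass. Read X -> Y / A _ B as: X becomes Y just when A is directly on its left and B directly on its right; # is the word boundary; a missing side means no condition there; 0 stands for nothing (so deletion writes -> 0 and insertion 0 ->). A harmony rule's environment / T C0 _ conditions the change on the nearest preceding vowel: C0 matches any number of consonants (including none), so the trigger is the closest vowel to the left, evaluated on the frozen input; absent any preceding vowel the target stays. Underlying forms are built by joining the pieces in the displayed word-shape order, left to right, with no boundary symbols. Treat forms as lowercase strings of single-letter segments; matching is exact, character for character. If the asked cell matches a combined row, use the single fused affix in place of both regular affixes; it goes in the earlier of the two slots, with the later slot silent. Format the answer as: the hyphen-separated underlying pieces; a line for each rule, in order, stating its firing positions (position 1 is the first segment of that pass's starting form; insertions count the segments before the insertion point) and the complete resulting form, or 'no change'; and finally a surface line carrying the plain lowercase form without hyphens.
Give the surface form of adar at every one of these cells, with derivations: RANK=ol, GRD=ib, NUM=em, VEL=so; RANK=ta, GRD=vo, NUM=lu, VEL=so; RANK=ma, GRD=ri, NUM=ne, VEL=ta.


cell RANK=ol, GRD=ib, NUM=em, VEL=so:
underlying: pik-adar-le-loz-zaf
1. b -> p, d -> t, g -> k, v -> f, z -> s / _ #: no change
2. o -> e, u -> i / F C0 _: fires at position(s) 11: pikadarlelezzaf
surface: pikadarlelezzaf

cell RANK=ta, GRD=vo, NUM=lu, VEL=so:
underlying: e-adar-ni-loz-pb
1. b -> p, d -> t, g -> k, v -> f, z -> s / _ #: fires at position(s) 12: eadarnilozpp
2. o -> e, u -> i / F C0 _: fires at position(s) 9: eadarnilezpp
surface: eadarnilezpp

cell RANK=ma, GRD=ri, NUM=ne, VEL=ta:
underlying: ti-adar-b-le-z
1. b -> p, d -> t, g -> k, v -> f, z -> s / _ #: fires at position(s) 10: tiadarbles
2. o -> e, u -> i / F C0 _: no change
surface: tiadarbles


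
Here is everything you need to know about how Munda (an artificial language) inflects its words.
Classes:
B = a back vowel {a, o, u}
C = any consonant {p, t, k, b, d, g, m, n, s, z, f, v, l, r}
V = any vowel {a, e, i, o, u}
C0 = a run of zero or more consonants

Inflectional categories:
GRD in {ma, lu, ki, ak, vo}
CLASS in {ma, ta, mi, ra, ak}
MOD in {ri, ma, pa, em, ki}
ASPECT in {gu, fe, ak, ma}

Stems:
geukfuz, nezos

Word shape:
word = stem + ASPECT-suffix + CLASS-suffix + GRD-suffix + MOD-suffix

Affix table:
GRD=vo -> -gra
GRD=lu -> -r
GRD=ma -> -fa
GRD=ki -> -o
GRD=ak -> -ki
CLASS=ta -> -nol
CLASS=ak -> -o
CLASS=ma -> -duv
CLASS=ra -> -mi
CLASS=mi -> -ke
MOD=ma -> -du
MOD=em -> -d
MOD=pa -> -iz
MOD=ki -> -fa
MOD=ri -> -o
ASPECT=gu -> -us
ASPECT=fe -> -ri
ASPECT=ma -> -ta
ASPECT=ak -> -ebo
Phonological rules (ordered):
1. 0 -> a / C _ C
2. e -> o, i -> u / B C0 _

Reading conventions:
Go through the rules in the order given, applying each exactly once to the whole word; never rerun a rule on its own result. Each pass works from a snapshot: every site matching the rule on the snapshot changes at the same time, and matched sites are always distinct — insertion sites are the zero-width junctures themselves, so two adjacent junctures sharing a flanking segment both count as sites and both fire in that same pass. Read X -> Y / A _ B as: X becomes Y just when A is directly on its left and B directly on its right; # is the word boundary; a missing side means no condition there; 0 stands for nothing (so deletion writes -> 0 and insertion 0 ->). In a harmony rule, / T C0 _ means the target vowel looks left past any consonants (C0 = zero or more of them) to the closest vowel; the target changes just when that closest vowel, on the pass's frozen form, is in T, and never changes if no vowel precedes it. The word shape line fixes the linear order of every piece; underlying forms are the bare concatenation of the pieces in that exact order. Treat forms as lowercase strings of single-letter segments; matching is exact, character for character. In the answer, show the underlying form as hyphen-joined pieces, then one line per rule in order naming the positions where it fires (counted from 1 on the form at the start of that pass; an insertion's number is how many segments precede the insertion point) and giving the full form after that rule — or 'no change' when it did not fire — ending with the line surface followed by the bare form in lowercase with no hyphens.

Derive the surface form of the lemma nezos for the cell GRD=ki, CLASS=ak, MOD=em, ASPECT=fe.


underlying: nezos-ri-o-o-d
1. 0 -> a / C _ C: inserts after position(s) 5: nezosariood
2. e -> o, i -> u / B C0 _: fires at position(s) 8: nezosaruood
surface: nezosaruood
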